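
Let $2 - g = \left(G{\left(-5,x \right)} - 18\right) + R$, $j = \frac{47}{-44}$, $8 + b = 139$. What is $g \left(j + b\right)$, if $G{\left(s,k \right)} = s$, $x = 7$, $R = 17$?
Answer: $\frac{11434}{11} \approx 1039.5$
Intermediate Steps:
$b = 131$ ($b = -8 + 139 = 131$)
$j = - \frac{47}{44}$ ($j = 47 \left(- \frac{1}{44}\right) = - \frac{47}{44} \approx -1.0682$)
$g = 8$ ($g = 2 - \left(\left(-5 - 18\right) + 17\right) = 2 - \left(-23 + 17\right) = 2 - -6 = 2 + 6 = 8$)
$g \left(j + b\right) = 8 \left(- \frac{47}{44} + 131\right) = 8 \cdot \frac{5717}{44} = \frac{11434}{11}$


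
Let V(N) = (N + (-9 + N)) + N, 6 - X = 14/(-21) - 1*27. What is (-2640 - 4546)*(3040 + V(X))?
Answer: -22506552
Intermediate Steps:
X = 101/3 (X = 6 - (14/(-21) - 1*27) = 6 - (14*(-1/21) - 27) = 6 - (-⅔ - 27) = 6 - 1*(-83/3) = 6 + 83/3 = 101/3 ≈ 33.667)
V(N) = -9 + 3*N (V(N) = (-9 + 2*N) + N = -9 + 3*N)
(-2640 - 4546)*(3040 + V(X)) = (-2640 - 4546)*(3040 + (-9 + 3*(101/3))) = -7186*(3040 + (-9 + 101)) = -7186*(3040 + 92) = -7186*3132 = -22506552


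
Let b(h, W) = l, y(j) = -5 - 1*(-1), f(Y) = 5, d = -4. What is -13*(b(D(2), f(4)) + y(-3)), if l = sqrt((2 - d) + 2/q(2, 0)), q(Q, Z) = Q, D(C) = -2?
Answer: 52 - 13*sqrt(7) ≈ 17.605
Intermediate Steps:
y(j) = -4 (y(j) = -5 + 1 = -4)
l = sqrt(7) (l = sqrt((2 - 1*(-4)) + 2/2) = sqrt((2 + 4) + 2*(1/2)) = sqrt(6 + 1) = sqrt(7) ≈ 2.6458)
b(h, W) = sqrt(7)
-13*(b(D(2), f(4)) + y(-3)) = -13*(sqrt(7) - 4) = -13*(-4 + sqrt(7)) = 52 - 13*sqrt(7)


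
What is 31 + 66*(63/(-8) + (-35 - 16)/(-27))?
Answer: -4369/12 ≈ -364.08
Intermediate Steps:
31 + 66*(63/(-8) + (-35 - 16)/(-27)) = 31 + 66*(63*(-⅛) - 51*(-1/27)) = 31 + 66*(-63/8 + 17/9) = 31 + 66*(-431/72) = 31 - 4741/12 = -4369/12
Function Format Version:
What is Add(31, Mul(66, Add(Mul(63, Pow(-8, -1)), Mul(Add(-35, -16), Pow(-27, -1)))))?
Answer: Rational(-4369, 12) ≈ -364.08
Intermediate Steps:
Add(31, Mul(66, Add(Mul(63, Pow(-8, -1)), Mul(Add(-35, -16), Pow(-27, -1))))) = Add(31, Mul(66, Add(Mul(63, Rational(-1, 8)), Mul(-51, Rational(-1, 27))))) = Add(31, Mul(66, Add(Rational(-63, 8), Rational(17, 9)))) = Add(31, Mul(66, Rational(-431, 72))) = Add(31, Rational(-4741, 12)) = Rational(-4369, 12)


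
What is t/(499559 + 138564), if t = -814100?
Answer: -814100/638123 ≈ -1.2758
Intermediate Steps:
t/(499559 + 138564) = -814100/(499559 + 138564) = -814100/638123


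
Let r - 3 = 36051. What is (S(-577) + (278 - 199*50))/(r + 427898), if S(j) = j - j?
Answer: -1209/57994 ≈ -0.020847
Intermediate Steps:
r = 36054 (r = 3 + 36051 = 36054)
S(j) = 0
(S(-577) + (278 - 199*50))/(r + 427898) = (0 + (278 - 199*50))/(36054 + 427898) = (0 + (278 - 9950))/463952 = (0 - 9672)*(1/463952) = -9672*1/463952 = -1209/57994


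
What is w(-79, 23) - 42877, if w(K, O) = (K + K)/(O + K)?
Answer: -1200477/28 ≈ -42874.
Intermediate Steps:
w(K, O) = 2*K/(K + O) (w(K, O) = (2*K)/(K + O) = 2*K/(K + O))
w(-79, 23) - 42877 = 2*(-79)/(-79 + 23) - 42877 = 2*(-79)/(-56) - 42877 = 2*(-79)*(-1/56) - 42877 = 79/28 - 42877 = -1200477/28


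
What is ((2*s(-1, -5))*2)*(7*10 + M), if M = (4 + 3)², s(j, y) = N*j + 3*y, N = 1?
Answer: -7616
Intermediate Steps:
s(j, y) = j + 3*y (s(j, y) = 1*j + 3*y = j + 3*y)
M = 49 (M = 7² = 49)
((2*s(-1, -5))*2)*(7*10 + M) = ((2*(-1 + 3*(-5)))*2)*(7*10 + 49) = ((2*(-1 - 15))*2)*(70 + 49) = ((2*(-16))*2)*119 = -32*2*119 = -64*119 = -7616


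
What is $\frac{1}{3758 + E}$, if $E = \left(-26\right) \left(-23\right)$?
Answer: $\frac{1}{4356} \approx 0.00022957$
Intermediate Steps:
$E = 598$
$\frac{1}{3758 + E} = \frac{1}{3758 + 598} = \frac{1}{4356}$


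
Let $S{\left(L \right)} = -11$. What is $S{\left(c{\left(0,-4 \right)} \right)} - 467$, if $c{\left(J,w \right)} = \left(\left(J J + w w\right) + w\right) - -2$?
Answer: $-478$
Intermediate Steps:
$c{\left(J,w \right)} = 2 + w + J^{2} + w^{2}$ ($c{\left(J,w \right)} = \left(\left(J^{2} + w^{2}\right) + w\right) + 2 = \left(w + J^{2} + w^{2}\right) + 2 = 2 + w + J^{2} + w^{2}$)
$S{\left(c{\left(0,-4 \right)} \right)} - 467 = -11 - 467 = -478$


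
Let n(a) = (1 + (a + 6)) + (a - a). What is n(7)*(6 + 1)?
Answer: 98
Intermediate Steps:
n(a) = 7 + a (n(a) = (1 + (6 + a)) + 0 = (7 + a) + 0 = 7 + a)
n(7)*(6 + 1) = (7 + 7)*(6 + 1) = 14*7 = 98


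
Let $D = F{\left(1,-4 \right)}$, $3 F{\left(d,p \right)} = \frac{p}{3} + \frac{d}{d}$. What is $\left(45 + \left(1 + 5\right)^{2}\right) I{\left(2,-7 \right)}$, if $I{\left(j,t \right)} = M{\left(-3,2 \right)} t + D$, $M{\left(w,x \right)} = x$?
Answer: $-1143$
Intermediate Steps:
$F{\left(d,p \right)} = \frac{1}{3} + \frac{p}{9}$ ($F{\left(d,p \right)} = \frac{\frac{p}{3} + \frac{d}{d}}{3} = \frac{p \frac{1}{3} + 1}{3} = \frac{\frac{p}{3} + 1}{3} = \frac{1 + \frac{p}{3}}{3} = \frac{1}{3} + \frac{p}{9}$)
$D = - \frac{1}{9}$ ($D = \frac{1}{3} + \frac{1}{9} \left(-4\right) = \frac{1}{3} - \frac{4}{9} = - \frac{1}{9} \approx -0.11111$)
$I{\left(j,t \right)} = - \frac{1}{9} + 2 t$ ($I{\left(j,t \right)} = 2 t - \frac{1}{9} = - \frac{1}{9} + 2 t$)
$\left(45 + \left(1 + 5\right)^{2}\right) I{\left(2,-7 \right)} = \left(45 + \left(1 + 5\right)^{2}\right) \left(- \frac{1}{9} + 2 \left(-7\right)\right) = \left(45 + 6^{2}\right) \left(- \frac{1}{9} - 14\right) = \left(45 + 36\right) \left(- \frac{127}{9}\right) = 81 \left(- \frac{127}{9}\right) = -1143$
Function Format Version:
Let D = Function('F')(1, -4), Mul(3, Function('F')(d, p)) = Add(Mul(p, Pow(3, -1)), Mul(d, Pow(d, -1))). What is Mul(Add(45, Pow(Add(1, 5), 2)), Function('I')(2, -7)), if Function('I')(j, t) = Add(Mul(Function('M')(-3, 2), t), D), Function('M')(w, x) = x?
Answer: -1143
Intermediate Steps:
Function('F')(d, p) = Add(Rational(1, 3), Mul(Rational(1, 9), p)) (Function('F')(d, p) = Mul(Rational(1, 3), Add(Mul(p, Pow(3, -1)), Mul(d, Pow(d, -1)))) = Mul(Rational(1, 3), Add(Mul(p, Rational(1, 3)), 1)) = Mul(Rational(1, 3), Add(Mul(Rational(1, 3), p), 1)) = Mul(Rational(1, 3), Add(1, Mul(Rational(1, 3), p))) = Add(Rational(1, 3), Mul(Rational(1, 9), p)))
D = Rational(-1, 9) (D = Add(Rational(1, 3), Mul(Rational(1, 9), -4)) = Add(Rational(1, 3), Rational(-4, 9)) = Rational(-1, 9) ≈ -0.11111)
Function('I')(j, t) = Add(Rational(-1, 9), Mul(2, t)) (Function('I')(j, t) = Add(Mul(2, t), Rational(-1, 9)) = Add(Rational(-1, 9), Mul(2, t)))
Mul(Add(45, Pow(Add(1, 5), 2)), Function('I')(2, -7)) = Mul(Add(45, Pow(Add(1, 5), 2)), Add(Rational(-1, 9), Mul(2, -7))) = Mul(Add(45, Pow(6, 2)), Add(Rational(-1, 9), -14)) = Mul(Add(45, 36), Rational(-127, 9)) = Mul(81, Rational(-127, 9)) = -1143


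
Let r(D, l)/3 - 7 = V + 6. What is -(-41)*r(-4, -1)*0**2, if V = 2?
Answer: 0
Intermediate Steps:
r(D, l) = 45 (r(D, l) = 21 + 3*(2 + 6) = 21 + 3*8 = 21 + 24 = 45)
-(-41)*r(-4, -1)*0**2 = -(-41)*45*0**2 = -41*(-45)*0 = 1845*0 = 0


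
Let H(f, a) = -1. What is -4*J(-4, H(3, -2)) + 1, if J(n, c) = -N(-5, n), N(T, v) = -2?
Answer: -7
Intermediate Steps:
J(n, c) = 2 (J(n, c) = -1*(-2) = 2)
-4*J(-4, H(3, -2)) + 1 = -4*2 + 1 = -8 + 1 = -7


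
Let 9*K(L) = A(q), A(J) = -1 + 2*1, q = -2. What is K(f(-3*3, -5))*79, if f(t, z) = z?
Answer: 79/9 ≈ 8.7778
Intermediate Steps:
A(J) = 1 (A(J) = -1 + 2 = 1)
K(L) = ⅑ (K(L) = (⅑)*1 = ⅑)
K(f(-3*3, -5))*79 = (⅑)*79 = 79/9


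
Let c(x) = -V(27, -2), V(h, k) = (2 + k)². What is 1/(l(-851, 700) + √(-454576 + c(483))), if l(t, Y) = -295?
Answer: -295/541601 - 4*I*√28411/541601 ≈ -0.00054468 - 0.0012449*I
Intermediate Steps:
c(x) = 0 (c(x) = -(2 - 2)² = -1*0² = -1*0 = 0)
1/(l(-851, 700) + √(-454576 + c(483))) = 1/(-295 + √(-454576 + 0)) = 1/(-295 + √(-454576)) = 1/(-295 + 4*I*√28411)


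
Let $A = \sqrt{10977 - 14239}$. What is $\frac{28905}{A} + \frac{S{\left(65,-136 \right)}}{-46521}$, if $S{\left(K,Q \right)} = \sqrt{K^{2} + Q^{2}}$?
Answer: $- \frac{\sqrt{22721}}{46521} - \frac{28905 i \sqrt{3262}}{3262} \approx -0.0032401 - 506.09 i$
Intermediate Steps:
$A = i \sqrt{3262}$ ($A = \sqrt{-3262} = i \sqrt{3262} \approx 57.114 i$)
$\frac{28905}{A} + \frac{S{\left(65,-136 \right)}}{-46521} = \frac{28905}{i \sqrt{3262}} + \frac{\sqrt{65^{2} + \left(-136\right)^{2}}}{-46521} = 28905 \left(- \frac{i \sqrt{3262}}{3262}\right) + \sqrt{4225 + 18496} \left(- \frac{1}{46521}\right) = - \frac{28905 i \sqrt{3262}}{3262} + \sqrt{22721} \left(- \frac{1}{46521}\right) = - \frac{28905 i \sqrt{3262}}{3262} - \frac{\sqrt{22721}}{46521} = - \frac{\sqrt{22721}}{46521} - \frac{28905 i \sqrt{3262}}{3262}$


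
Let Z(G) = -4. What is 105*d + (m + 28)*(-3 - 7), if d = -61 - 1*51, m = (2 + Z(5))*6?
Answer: -11920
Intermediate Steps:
m = -12 (m = (2 - 4)*6 = -2*6 = -12)
d = -112 (d = -61 - 51 = -112)
105*d + (m + 28)*(-3 - 7) = 105*(-112) + (-12 + 28)*(-3 - 7) = -11760 + 16*(-10) = -11760 - 160 = -11920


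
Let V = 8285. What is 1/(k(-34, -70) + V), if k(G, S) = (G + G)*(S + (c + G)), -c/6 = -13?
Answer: 1/10053 ≈ 9.9473e-5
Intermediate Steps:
c = 78 (c = -6*(-13) = 78)
k(G, S) = 2*G*(78 + G + S) (k(G, S) = (G + G)*(S + (78 + G)) = (2*G)*(78 + G + S) = 2*G*(78 + G + S))
1/(k(-34, -70) + V) = 1/(2*(-34)*(78 - 34 - 70) + 8285) = 1/(2*(-34)*(-26) + 8285) = 1/(1768 + 8285) = 1/10053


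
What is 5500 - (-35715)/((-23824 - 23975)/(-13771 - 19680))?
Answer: 485865655/15933 ≈ 30494.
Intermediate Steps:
5500 - (-35715)/((-23824 - 23975)/(-13771 - 19680)) = 5500 - (-35715)/((-47799/(-33451))) = 5500 - (-35715)/((-47799*(-1/33451))) = 5500 - (-35715)/47799/33451 = 5500 - (-35715)*33451/47799 = 5500 - 1*(-398234155/15933) = 5500 + 398234155/15933 = 485865655/15933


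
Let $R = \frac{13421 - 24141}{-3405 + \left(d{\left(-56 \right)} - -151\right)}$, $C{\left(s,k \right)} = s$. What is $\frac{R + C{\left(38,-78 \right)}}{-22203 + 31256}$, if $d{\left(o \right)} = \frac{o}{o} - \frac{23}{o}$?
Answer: $\frac{1504366}{329791737} \approx 0.0045616$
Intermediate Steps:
$d{\left(o \right)} = 1 - \frac{23}{o}$
$R = \frac{120064}{36429}$ ($R = \frac{13421 - 24141}{-3405 + \left(\frac{-23 - 56}{-56} - -151\right)} = - \frac{10720}{-3405 + \left(\left(- \frac{1}{56}\right) \left(-79\right) + 151\right)} = - \frac{10720}{-3405 + \left(\frac{79}{56} + 151\right)} = - \frac{10720}{-3405 + \frac{8535}{56}} = - \frac{10720}{- \frac{182145}{56}} = \left(-10720\right) \left(- \frac{56}{182145}\right) = \frac{120064}{36429} \approx 3.2958$)
$\frac{R + C{\left(38,-78 \right)}}{-22203 + 31256} = \frac{\frac{120064}{36429} + 38}{-22203 + 31256} = \frac{1504366}{36429 \cdot 9053} = \frac{1504366}{36429} \cdot \frac{1}{9053} = \frac{1504366}{329791737}$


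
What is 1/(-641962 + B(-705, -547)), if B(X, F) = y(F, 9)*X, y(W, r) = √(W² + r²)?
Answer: -320981/131680298597 + 121965*√10/263360597194 ≈ -9.7309e-7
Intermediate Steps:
B(X, F) = X*√(81 + F²) (B(X, F) = √(F² + 9²)*X = √(F² + 81)*X = √(81 + F²)*X = X*√(81 + F²))
1/(-641962 + B(-705, -547)) = 1/(-641962 - 705*√(81 + (-547)²)) = 1/(-641962 - 705*√(81 + 299209)) = 1/(-641962 - 121965*√10)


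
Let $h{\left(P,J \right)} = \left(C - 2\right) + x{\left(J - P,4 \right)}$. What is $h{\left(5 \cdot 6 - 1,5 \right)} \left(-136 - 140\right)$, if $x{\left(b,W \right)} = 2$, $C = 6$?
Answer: $-1656$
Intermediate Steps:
$h{\left(P,J \right)} = 6$ ($h{\left(P,J \right)} = \left(6 - 2\right) + 2 = 4 + 2 = 6$)
$h{\left(5 \cdot 6 - 1,5 \right)} \left(-136 - 140\right) = 6 \left(-136 - 140\right) = 6 \left(-276\right) = -1656$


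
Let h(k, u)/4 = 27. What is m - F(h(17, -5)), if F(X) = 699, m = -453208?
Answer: -453907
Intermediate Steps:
h(k, u) = 108 (h(k, u) = 4*27 = 108)
m - F(h(17, -5)) = -453208 - 1*699 = -453208 - 699 = -453907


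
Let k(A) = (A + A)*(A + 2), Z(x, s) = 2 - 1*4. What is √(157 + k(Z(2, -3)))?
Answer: √157 ≈ 12.530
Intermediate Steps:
Z(x, s) = -2 (Z(x, s) = 2 - 4 = -2)
k(A) = 2*A*(2 + A) (k(A) = (2*A)*(2 + A) = 2*A*(2 + A))
√(157 + k(Z(2, -3))) = √(157 + 2*(-2)*(2 - 2)) = √(157 + 2*(-2)*0) = √(157 + 0) = √157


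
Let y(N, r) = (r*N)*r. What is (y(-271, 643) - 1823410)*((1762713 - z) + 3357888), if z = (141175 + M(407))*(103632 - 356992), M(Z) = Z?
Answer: -4085169834419942769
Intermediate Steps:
y(N, r) = N*r² (y(N, r) = (N*r)*r = N*r²)
z = -35871215520 (z = (141175 + 407)*(103632 - 356992) = 141582*(-253360) = -35871215520)
(y(-271, 643) - 1823410)*((1762713 - z) + 3357888) = (-271*643² - 1823410)*((1762713 - 1*(-35871215520)) + 3357888) = (-271*413449 - 1823410)*((1762713 + 35871215520) + 3357888) = (-112044679 - 1823410)*(35872978233 + 3357888) = -113868089*35876336121 = -4085169834419942769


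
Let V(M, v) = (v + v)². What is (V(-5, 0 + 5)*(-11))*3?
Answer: -3300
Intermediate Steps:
V(M, v) = 4*v² (V(M, v) = (2*v)² = 4*v²)
(V(-5, 0 + 5)*(-11))*3 = ((4*(0 + 5)²)*(-11))*3 = ((4*5²)*(-11))*3 = ((4*25)*(-11))*3 = (100*(-11))*3 = -1100*3 = -3300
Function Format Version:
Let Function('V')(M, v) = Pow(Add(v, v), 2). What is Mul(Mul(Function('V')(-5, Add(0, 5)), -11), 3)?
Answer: -3300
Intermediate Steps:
Function('V')(M, v) = Mul(4, Pow(v, 2)) (Function('V')(M, v) = Pow(Mul(2, v), 2) = Mul(4, Pow(v, 2)))
Mul(Mul(Function('V')(-5, Add(0, 5)), -11), 3) = Mul(Mul(Mul(4, Pow(Add(0, 5), 2)), -11), 3) = Mul(Mul(Mul(4, Pow(5, 2)), -11), 3) = Mul(Mul(Mul(4, 25), -11), 3) = Mul(Mul(100, -11), 3) = Mul(-1100, 3) = -3300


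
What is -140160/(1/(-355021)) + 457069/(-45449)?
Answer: 2261530575511571/45449 ≈ 4.9760e+10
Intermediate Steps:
-140160/(1/(-355021)) + 457069/(-45449) = -140160/(-1/355021) + 457069*(-1/45449) = -140160*(-355021) - 457069/45449 = 49759743360 - 457069/45449 = 2261530575511571/45449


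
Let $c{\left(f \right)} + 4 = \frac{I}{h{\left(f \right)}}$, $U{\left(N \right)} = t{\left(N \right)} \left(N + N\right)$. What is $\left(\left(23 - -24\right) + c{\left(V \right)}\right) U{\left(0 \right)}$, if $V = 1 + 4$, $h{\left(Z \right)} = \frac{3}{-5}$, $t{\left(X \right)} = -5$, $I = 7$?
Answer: $0$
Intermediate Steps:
$h{\left(Z \right)} = - \frac{3}{5}$ ($h{\left(Z \right)} = 3 \left(- \frac{1}{5}\right) = - \frac{3}{5}$)
$U{\left(N \right)} = - 10 N$ ($U{\left(N \right)} = - 5 \left(N + N\right) = - 5 \cdot 2 N = - 10 N$)
$V = 5$
$c{\left(f \right)} = - \frac{47}{3}$ ($c{\left(f \right)} = -4 + \frac{7}{- \frac{3}{5}} = -4 + 7 \left(- \frac{5}{3}\right) = -4 - \frac{35}{3} = - \frac{47}{3}$)
$\left(\left(23 - -24\right) + c{\left(V \right)}\right) U{\left(0 \right)} = \left(\left(23 - -24\right) - \frac{47}{3}\right) \left(\left(-10\right) 0\right) = \left(\left(23 + 24\right) - \frac{47}{3}\right) 0 = \left(47 - \frac{47}{3}\right) 0 = \frac{94}{3} \cdot 0 = 0$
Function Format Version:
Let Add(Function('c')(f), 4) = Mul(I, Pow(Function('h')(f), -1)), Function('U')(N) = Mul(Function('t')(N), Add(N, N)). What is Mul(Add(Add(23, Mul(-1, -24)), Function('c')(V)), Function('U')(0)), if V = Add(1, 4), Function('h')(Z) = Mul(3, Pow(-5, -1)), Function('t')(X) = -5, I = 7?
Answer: 0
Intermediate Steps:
Function('h')(Z) = Rational(-3, 5) (Function('h')(Z) = Mul(3, Rational(-1, 5)) = Rational(-3, 5))
Function('U')(N) = Mul(-10, N) (Function('U')(N) = Mul(-5, Add(N, N)) = Mul(-5, Mul(2, N)) = Mul(-10, N))
V = 5
Function('c')(f) = Rational(-47, 3) (Function('c')(f) = Add(-4, Mul(7, Pow(Rational(-3, 5), -1))) = Add(-4, Mul(7, Rational(-5, 3))) = Add(-4, Rational(-35, 3)) = Rational(-47, 3))
Mul(Add(Add(23, Mul(-1, -24)), Function('c')(V)), Function('U')(0)) = Mul(Add(Add(23, Mul(-1, -24)), Rational(-47, 3)), Mul(-10, 0)) = Mul(Add(Add(23, 24), Rational(-47, 3)), 0) = Mul(Add(47, Rational(-47, 3)), 0) = Mul(Rational(94, 3), 0) = 0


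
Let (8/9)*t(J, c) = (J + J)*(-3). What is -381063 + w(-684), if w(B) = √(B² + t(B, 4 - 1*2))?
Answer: -381063 + 9*√5833 ≈ -3.8038e+5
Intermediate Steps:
t(J, c) = -27*J/4 (t(J, c) = 9*((J + J)*(-3))/8 = 9*((2*J)*(-3))/8 = 9*(-6*J)/8 = -27*J/4)
w(B) = √(B² - 27*B/4)
-381063 + w(-684) = -381063 + √(-684*(-27 + 4*(-684)))/2 = -381063 + √(-684*(-27 - 2736))/2 = -381063 + √(-684*(-2763))/2 = -381063 + √1889892/2 = -381063 + (18*√5833)/2 = -381063 + 9*√5833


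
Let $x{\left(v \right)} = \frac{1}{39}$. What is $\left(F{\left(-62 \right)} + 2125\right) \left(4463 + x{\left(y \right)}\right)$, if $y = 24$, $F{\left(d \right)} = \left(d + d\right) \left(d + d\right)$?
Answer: $\frac{3046189058}{39} \approx 7.8107 \cdot 10^{7}$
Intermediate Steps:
$F{\left(d \right)} = 4 d^{2}$ ($F{\left(d \right)} = 2 d 2 d = 4 d^{2}$)
$x{\left(v \right)} = \frac{1}{39}$
$\left(F{\left(-62 \right)} + 2125\right) \left(4463 + x{\left(y \right)}\right) = \left(4 \left(-62\right)^{2} + 2125\right) \left(4463 + \frac{1}{39}\right) = \left(4 \cdot 3844 + 2125\right) \frac{174058}{39} = \left(15376 + 2125\right) \frac{174058}{39} = 17501 \cdot \frac{174058}{39} = \frac{3046189058}{39}$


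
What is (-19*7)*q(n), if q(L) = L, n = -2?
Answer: 266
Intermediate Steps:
(-19*7)*q(n) = -19*7*(-2) = -133*(-2) = 266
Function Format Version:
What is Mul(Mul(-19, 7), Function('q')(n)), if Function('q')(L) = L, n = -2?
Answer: 266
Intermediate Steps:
Mul(Mul(-19, 7), Function('q')(n)) = Mul(Mul(-19, 7), -2) = Mul(-133, -2) = 266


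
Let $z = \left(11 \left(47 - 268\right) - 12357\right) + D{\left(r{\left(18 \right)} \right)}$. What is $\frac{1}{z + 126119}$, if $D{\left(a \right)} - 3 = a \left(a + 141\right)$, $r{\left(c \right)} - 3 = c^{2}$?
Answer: $\frac{1}{264370} \approx 3.7826 \cdot 10^{-6}$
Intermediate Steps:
$r{\left(c \right)} = 3 + c^{2}$
$D{\left(a \right)} = 3 + a \left(141 + a\right)$ ($D{\left(a \right)} = 3 + a \left(a + 141\right) = 3 + a \left(141 + a\right)$)
$z = 138251$ ($z = \left(11 \left(47 - 268\right) - 12357\right) + \left(3 + \left(3 + 18^{2}\right)^{2} + 141 \left(3 + 18^{2}\right)\right) = \left(11 \left(-221\right) - 12357\right) + \left(3 + \left(3 + 324\right)^{2} + 141 \left(3 + 324\right)\right) = \left(-2431 - 12357\right) + \left(3 + 327^{2} + 141 \cdot 327\right) = -14788 + \left(3 + 106929 + 46107\right) = -14788 + 153039 = 138251$)
$\frac{1}{z + 126119} = \frac{1}{138251 + 126119} = \frac{1}{264370}$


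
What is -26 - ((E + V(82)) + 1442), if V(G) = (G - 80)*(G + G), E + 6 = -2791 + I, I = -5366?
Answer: 6367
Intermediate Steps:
E = -8163 (E = -6 + (-2791 - 5366) = -6 - 8157 = -8163)
V(G) = 2*G*(-80 + G) (V(G) = (-80 + G)*(2*G) = 2*G*(-80 + G))
-26 - ((E + V(82)) + 1442) = -26 - ((-8163 + 2*82*(-80 + 82)) + 1442) = -26 - ((-8163 + 2*82*2) + 1442) = -26 - ((-8163 + 328) + 1442) = -26 - (-7835 + 1442) = -26 - 1*(-6393) = -26 + 6393 = 6367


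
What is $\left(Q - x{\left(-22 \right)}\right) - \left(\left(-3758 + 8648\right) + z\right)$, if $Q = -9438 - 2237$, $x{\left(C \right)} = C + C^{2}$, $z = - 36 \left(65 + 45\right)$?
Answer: $-13067$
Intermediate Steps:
$z = -3960$ ($z = \left(-36\right) 110 = -3960$)
$Q = -11675$ ($Q = -9438 - 2237 = -11675$)
$\left(Q - x{\left(-22 \right)}\right) - \left(\left(-3758 + 8648\right) + z\right) = \left(-11675 - - 22 \left(1 - 22\right)\right) - \left(\left(-3758 + 8648\right) - 3960\right) = \left(-11675 - \left(-22\right) \left(-21\right)\right) - \left(4890 - 3960\right) = \left(-11675 - 462\right) - 930 = -12137 - 930 = -13067$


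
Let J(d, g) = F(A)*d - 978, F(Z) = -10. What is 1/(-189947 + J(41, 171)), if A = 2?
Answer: -1/191335 ≈ -5.2264e-6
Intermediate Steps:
J(d, g) = -978 - 10*d (J(d, g) = -10*d - 978 = -978 - 10*d)
1/(-189947 + J(41, 171)) = 1/(-189947 + (-978 - 10*41)) = 1/(-189947 + (-978 - 410)) = 1/(-189947 - 1388) = 1/(-191335) = -1/191335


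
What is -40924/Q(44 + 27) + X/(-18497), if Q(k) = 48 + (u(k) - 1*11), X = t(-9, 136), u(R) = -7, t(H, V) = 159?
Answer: -7141283/5235 ≈ -1364.1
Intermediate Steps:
X = 159
Q(k) = 30 (Q(k) = 48 + (-7 - 1*11) = 48 + (-7 - 11) = 48 - 18 = 30)
-40924/Q(44 + 27) + X/(-18497) = -40924/30 + 159/(-18497) = -40924*1/30 + 159*(-1/18497) = -20462/15 - 3/349 = -7141283/5235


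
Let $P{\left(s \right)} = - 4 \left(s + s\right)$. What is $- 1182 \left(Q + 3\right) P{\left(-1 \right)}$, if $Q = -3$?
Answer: $0$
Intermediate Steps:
$P{\left(s \right)} = - 8 s$ ($P{\left(s \right)} = - 4 \cdot 2 s = - 8 s$)
$- 1182 \left(Q + 3\right) P{\left(-1 \right)} = - 1182 \left(-3 + 3\right) \left(\left(-8\right) \left(-1\right)\right) = - 1182 \cdot 0 \cdot 8 = \left(-1182\right) 0 = 0$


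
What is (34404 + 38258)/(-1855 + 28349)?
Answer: 36331/13247 ≈ 2.7426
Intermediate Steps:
(34404 + 38258)/(-1855 + 28349) = 72662/26494 = 72662*(1/26494) = 36331/13247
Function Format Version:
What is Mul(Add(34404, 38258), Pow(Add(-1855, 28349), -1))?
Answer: Rational(36331, 13247) ≈ 2.7426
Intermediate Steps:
Mul(Add(34404, 38258), Pow(Add(-1855, 28349), -1)) = Mul(72662, Pow(26494, -1)) = Mul(72662, Rational(1, 26494)) = Rational(36331, 13247)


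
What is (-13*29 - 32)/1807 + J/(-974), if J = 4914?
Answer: -4638982/880009 ≈ -5.2715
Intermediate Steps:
(-13*29 - 32)/1807 + J/(-974) = (-13*29 - 32)/1807 + 4914/(-974) = (-377 - 32)*(1/1807) + 4914*(-1/974) = -409*1/1807 - 2457/487 = -409/1807 - 2457/487 = -4638982/880009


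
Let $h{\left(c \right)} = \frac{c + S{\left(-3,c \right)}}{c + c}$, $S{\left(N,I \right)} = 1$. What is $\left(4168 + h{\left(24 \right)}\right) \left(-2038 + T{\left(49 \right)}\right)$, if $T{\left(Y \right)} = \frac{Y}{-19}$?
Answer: $- \frac{408297401}{48} \approx -8.5062 \cdot 10^{6}$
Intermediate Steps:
$T{\left(Y \right)} = - \frac{Y}{19}$ ($T{\left(Y \right)} = Y \left(- \frac{1}{19}\right) = - \frac{Y}{19}$)
$h{\left(c \right)} = \frac{1 + c}{2 c}$ ($h{\left(c \right)} = \frac{c + 1}{c + c} = \frac{1 + c}{2 c}$)
$\left(4168 + h{\left(24 \right)}\right) \left(-2038 + T{\left(49 \right)}\right) = \left(4168 + \frac{1 + 24}{2 \cdot 24}\right) \left(-2038 - \frac{49}{19}\right) = \left(4168 + \frac{1}{2} \cdot \frac{1}{24} \cdot 25\right) \left(-2038 - \frac{49}{19}\right) = \left(4168 + \frac{25}{48}\right) \left(- \frac{38771}{19}\right) = \frac{200089}{48} \left(- \frac{38771}{19}\right) = - \frac{408297401}{48}$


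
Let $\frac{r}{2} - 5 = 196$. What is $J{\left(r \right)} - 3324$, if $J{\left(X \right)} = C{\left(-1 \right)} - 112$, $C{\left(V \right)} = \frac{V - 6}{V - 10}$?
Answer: $- \frac{37789}{11} \approx -3435.4$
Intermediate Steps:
$C{\left(V \right)} = \frac{-6 + V}{-10 + V}$
$r = 402$ ($r = 10 + 2 \cdot 196 = 10 + 392 = 402$)
$J{\left(X \right)} = - \frac{1225}{11}$ ($J{\left(X \right)} = \frac{-6 - 1}{-10 - 1} - 112 = \frac{1}{-11} \left(-7\right) - 112 = \left(- \frac{1}{11}\right) \left(-7\right) - 112 = \frac{7}{11} - 112 = - \frac{1225}{11}$)
$J{\left(r \right)} - 3324 = - \frac{1225}{11} - 3324 = - \frac{37789}{11}$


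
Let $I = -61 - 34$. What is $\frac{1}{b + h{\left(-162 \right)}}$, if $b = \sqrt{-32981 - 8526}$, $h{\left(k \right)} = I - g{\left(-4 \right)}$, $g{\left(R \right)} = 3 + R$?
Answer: $- \frac{94}{50343} - \frac{i \sqrt{41507}}{50343} \approx -0.0018672 - 0.0040469 i$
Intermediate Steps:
$I = -95$
$h{\left(k \right)} = -94$ ($h{\left(k \right)} = -95 - \left(3 - 4\right) = -95 - -1 = -95 + 1 = -94$)
$b = i \sqrt{41507}$ ($b = \sqrt{-41507} = i \sqrt{41507} \approx 203.73 i$)
$\frac{1}{b + h{\left(-162 \right)}} = \frac{1}{i \sqrt{41507} - 94} = \frac{1}{-94 + i \sqrt{41507}}$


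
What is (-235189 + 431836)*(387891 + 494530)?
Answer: 173525442387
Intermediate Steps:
(-235189 + 431836)*(387891 + 494530) = 196647*882421 = 173525442387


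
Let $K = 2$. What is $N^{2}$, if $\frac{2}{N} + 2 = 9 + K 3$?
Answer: $\frac{4}{169} \approx 0.023669$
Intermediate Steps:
$N = \frac{2}{13}$ ($N = \frac{2}{-2 + \left(9 + 2 \cdot 3\right)} = \frac{2}{-2 + \left(9 + 6\right)} = \frac{2}{-2 + 15} = \frac{2}{13} \approx 0.15385$)
$N^{2} = \left(\frac{2}{13}\right)^{2} = \frac{4}{169}$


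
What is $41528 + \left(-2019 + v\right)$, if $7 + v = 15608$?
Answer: $55110$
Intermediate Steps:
$v = 15601$ ($v = -7 + 15608 = 15601$)
$41528 + \left(-2019 + v\right) = 41528 + \left(-2019 + 15601\right) = 41528 + 13582 = 55110$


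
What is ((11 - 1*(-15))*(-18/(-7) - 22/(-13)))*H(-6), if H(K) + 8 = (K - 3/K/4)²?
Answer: 164609/56 ≈ 2939.4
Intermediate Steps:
H(K) = -8 + (K - 3/(4*K))² (H(K) = -8 + (K - 3/K/4)² = -8 + (K - 3/K*(¼))² = -8 + (K - 3/(4*K))²)
((11 - 1*(-15))*(-18/(-7) - 22/(-13)))*H(-6) = ((11 - 1*(-15))*(-18/(-7) - 22/(-13)))*(-19/2 + (-6)² + (9/16)/(-6)²) = ((11 + 15)*(-18*(-⅐) - 22*(-1/13)))*(-19/2 + 36 + (9/16)*(1/36)) = (26*(18/7 + 22/13))*(-19/2 + 36 + 1/64) = (26*(388/91))*(1697/64) = (776/7)*(1697/64) = 164609/56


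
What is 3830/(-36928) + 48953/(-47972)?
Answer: -248933643/221438752 ≈ -1.1242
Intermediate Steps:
3830/(-36928) + 48953/(-47972) = 3830*(-1/36928) + 48953*(-1/47972) = -1915/18464 - 48953/47972 = -248933643/221438752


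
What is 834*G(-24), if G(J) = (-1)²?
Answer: 834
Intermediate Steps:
G(J) = 1
834*G(-24) = 834*1 = 834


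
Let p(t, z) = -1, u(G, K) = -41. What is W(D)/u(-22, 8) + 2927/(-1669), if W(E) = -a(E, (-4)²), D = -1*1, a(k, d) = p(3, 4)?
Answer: -121676/68429 ≈ -1.7781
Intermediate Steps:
a(k, d) = -1
D = -1
W(E) = 1 (W(E) = -1*(-1) = 1)
W(D)/u(-22, 8) + 2927/(-1669) = 1/(-41) + 2927/(-1669) = 1*(-1/41) + 2927*(-1/1669) = -1/41 - 2927/1669 = -121676/68429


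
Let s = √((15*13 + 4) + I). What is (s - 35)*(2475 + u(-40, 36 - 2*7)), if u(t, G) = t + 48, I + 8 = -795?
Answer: -86905 + 4966*I*√151 ≈ -86905.0 + 61023.0*I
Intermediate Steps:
I = -803 (I = -8 - 795 = -803)
u(t, G) = 48 + t
s = 2*I*√151 (s = √((15*13 + 4) - 803) = √((195 + 4) - 803) = √(199 - 803) = √(-604) = 2*I*√151 ≈ 24.576*I)
(s - 35)*(2475 + u(-40, 36 - 2*7)) = (2*I*√151 - 35)*(2475 + (48 - 40)) = (-35 + 2*I*√151)*(2475 + 8) = (-35 + 2*I*√151)*2483 = -86905 + 4966*I*√151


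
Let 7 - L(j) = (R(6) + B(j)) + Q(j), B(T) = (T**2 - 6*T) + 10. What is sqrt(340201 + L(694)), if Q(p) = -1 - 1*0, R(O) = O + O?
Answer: I*sqrt(137285) ≈ 370.52*I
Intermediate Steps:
B(T) = 10 + T**2 - 6*T
R(O) = 2*O
Q(p) = -1 (Q(p) = -1 + 0 = -1)
L(j) = -14 - j**2 + 6*j (L(j) = 7 - ((2*6 + (10 + j**2 - 6*j)) - 1) = 7 - ((12 + (10 + j**2 - 6*j)) - 1) = 7 - ((22 + j**2 - 6*j) - 1) = 7 - (21 + j**2 - 6*j) = 7 + (-21 - j**2 + 6*j) = -14 - j**2 + 6*j)
sqrt(340201 + L(694)) = sqrt(340201 + (-14 - 1*694**2 + 6*694)) = sqrt(340201 + (-14 - 1*481636 + 4164)) = sqrt(340201 + (-14 - 481636 + 4164)) = sqrt(340201 - 477486) = sqrt(-137285) = I*sqrt(137285)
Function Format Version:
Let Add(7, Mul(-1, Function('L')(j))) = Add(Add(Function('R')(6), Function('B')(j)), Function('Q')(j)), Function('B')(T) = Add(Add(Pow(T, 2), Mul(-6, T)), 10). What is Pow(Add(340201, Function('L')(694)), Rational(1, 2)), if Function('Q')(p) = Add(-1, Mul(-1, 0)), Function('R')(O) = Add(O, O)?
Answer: Mul(I, Pow(137285, Rational(1, 2))) ≈ Mul(370.52, I)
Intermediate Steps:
Function('B')(T) = Add(10, Pow(T, 2), Mul(-6, T))
Function('R')(O) = Mul(2, O)
Function('Q')(p) = -1 (Function('Q')(p) = Add(-1, 0) = -1)
Function('L')(j) = Add(-14, Mul(-1, Pow(j, 2)), Mul(6, j)) (Function('L')(j) = Add(7, Mul(-1, Add(Add(Mul(2, 6), Add(10, Pow(j, 2), Mul(-6, j))), -1))) = Add(7, Mul(-1, Add(Add(12, Add(10, Pow(j, 2), Mul(-6, j))), -1))) = Add(7, Mul(-1, Add(Add(22, Pow(j, 2), Mul(-6, j)), -1))) = Add(7, Mul(-1, Add(21, Pow(j, 2), Mul(-6, j)))) = Add(7, Add(-21, Mul(-1, Pow(j, 2)), Mul(6, j))) = Add(-14, Mul(-1, Pow(j, 2)), Mul(6, j)))
Pow(Add(340201, Function('L')(694)), Rational(1, 2)) = Pow(Add(340201, Add(-14, Mul(-1, Pow(694, 2)), Mul(6, 694))), Rational(1, 2)) = Pow(Add(340201, Add(-14, Mul(-1, 481636), 4164)), Rational(1, 2)) = Pow(Add(340201, Add(-14, -481636, 4164)), Rational(1, 2)) = Pow(Add(340201, -477486), Rational(1, 2)) = Pow(-137285, Rational(1, 2)) = Mul(I, Pow(137285, Rational(1, 2)))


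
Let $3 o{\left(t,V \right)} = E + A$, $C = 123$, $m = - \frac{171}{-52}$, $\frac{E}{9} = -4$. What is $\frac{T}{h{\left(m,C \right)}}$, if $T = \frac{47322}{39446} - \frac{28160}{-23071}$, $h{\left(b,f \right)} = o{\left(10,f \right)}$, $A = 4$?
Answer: $- \frac{300349803}{1323721696} \approx -0.2269$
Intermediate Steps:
$E = -36$ ($E = 9 \left(-4\right) = -36$)
$m = \frac{171}{52}$ ($m = \left(-171\right) \left(- \frac{1}{52}\right) = \frac{171}{52} \approx 3.2885$)
$o{\left(t,V \right)} = - \frac{32}{3}$ ($o{\left(t,V \right)} = \frac{-36 + 4}{3} = \frac{1}{3} \left(-32\right) = - \frac{32}{3}$)
$h{\left(b,f \right)} = - \frac{32}{3}$
$T = \frac{100116601}{41366303}$ ($T = 47322 \cdot \frac{1}{39446} - - \frac{28160}{23071} = \frac{2151}{1793} + \frac{28160}{23071} = \frac{100116601}{41366303} \approx 2.4202$)
$\frac{T}{h{\left(m,C \right)}} = \frac{100116601}{41366303 \left(- \frac{32}{3}\right)} = \frac{100116601}{41366303} \left(- \frac{3}{32}\right) = - \frac{300349803}{1323721696}$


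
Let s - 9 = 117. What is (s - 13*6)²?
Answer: 2304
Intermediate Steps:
s = 126 (s = 9 + 117 = 126)
(s - 13*6)² = (126 - 13*6)² = (126 - 78)² = 48² = 2304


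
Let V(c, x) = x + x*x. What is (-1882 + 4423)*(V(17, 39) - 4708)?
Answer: -7999068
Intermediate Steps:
V(c, x) = x + x**2
(-1882 + 4423)*(V(17, 39) - 4708) = (-1882 + 4423)*(39*(1 + 39) - 4708) = 2541*(39*40 - 4708) = 2541*(1560 - 4708) = 2541*(-3148) = -7999068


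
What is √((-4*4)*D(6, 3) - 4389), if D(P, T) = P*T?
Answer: I*√4677 ≈ 68.389*I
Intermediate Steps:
√((-4*4)*D(6, 3) - 4389) = √((-4*4)*(6*3) - 4389) = √(-16*18 - 4389) = √(-288 - 4389) = √(-4677) = I*√4677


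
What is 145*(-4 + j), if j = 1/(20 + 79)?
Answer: -57275/99 ≈ -578.54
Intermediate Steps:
j = 1/99 ≈ 0.010101
145*(-4 + j) = 145*(-4 + 1/99) = 145*(-395/99) = -57275/99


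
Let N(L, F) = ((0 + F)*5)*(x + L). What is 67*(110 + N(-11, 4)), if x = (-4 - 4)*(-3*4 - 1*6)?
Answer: 185590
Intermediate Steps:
x = 144 (x = -8*(-12 - 6) = -8*(-18) = 144)
N(L, F) = 5*F*(144 + L) (N(L, F) = ((0 + F)*5)*(144 + L) = (F*5)*(144 + L) = (5*F)*(144 + L) = 5*F*(144 + L))
67*(110 + N(-11, 4)) = 67*(110 + 5*4*(144 - 11)) = 67*(110 + 5*4*133) = 67*(110 + 2660) = 67*2770 = 185590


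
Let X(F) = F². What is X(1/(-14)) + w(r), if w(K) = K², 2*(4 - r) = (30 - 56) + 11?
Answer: 12961/98 ≈ 132.26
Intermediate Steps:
r = 23/2 (r = 4 - ((30 - 56) + 11)/2 = 4 - (-26 + 11)/2 = 4 - ½*(-15) = 4 + 15/2 = 23/2 ≈ 11.500)
X(1/(-14)) + w(r) = (1/(-14))² + (23/2)² = (-1/14)² + 529/4 = 1/196 + 529/4 = 12961/98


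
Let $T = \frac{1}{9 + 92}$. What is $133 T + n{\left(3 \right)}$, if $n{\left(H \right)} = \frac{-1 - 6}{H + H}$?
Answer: $\frac{91}{606} \approx 0.15017$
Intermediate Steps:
$T = \frac{1}{101} \approx 0.009901$
$n{\left(H \right)} = - \frac{7}{2 H}$
$133 T + n{\left(3 \right)} = 133 \cdot \frac{1}{101} - \frac{7}{2 \cdot 3} = \frac{133}{101} - \frac{7}{6} = \frac{91}{606}$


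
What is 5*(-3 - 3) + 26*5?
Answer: 100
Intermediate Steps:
5*(-3 - 3) + 26*5 = 5*(-6) + 130 = -30 + 130 = 100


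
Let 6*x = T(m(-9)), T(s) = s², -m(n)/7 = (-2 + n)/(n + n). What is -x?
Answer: -5929/1944 ≈ -3.0499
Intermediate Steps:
m(n) = -7*(-2 + n)/(2*n) (m(n) = -7*(-2 + n)/(n + n) = -7*(-2 + n)/(2*n))
x = 5929/1944 (x = (-7/2 + 7/(-9))²/6 = (-7/2 + 7*(-⅑))²/6 = (-7/2 - 7/9)²/6 = (-77/18)²/6 = (⅙)*(5929/324) = 5929/1944 ≈ 3.0499)
-x = -1*5929/1944 = -5929/1944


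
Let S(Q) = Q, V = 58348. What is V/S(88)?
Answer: 14587/22 ≈ 663.04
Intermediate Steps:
V/S(88) = 58348/88 = 58348*(1/88) = 14587/22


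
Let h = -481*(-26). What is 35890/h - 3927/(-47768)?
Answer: 3404449/1153256 ≈ 2.9520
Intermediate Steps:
h = 12506
35890/h - 3927/(-47768) = 35890/12506 - 3927/(-47768) = 35890*(1/12506) - 3927*(-1/47768) = 485/169 + 561/6824 = 3404449/1153256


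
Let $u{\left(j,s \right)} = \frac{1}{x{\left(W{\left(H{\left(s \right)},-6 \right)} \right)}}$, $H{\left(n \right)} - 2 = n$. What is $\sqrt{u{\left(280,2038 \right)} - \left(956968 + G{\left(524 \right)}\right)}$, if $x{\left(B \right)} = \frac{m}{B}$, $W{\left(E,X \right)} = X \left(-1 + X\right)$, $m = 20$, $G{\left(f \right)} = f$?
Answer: $\frac{i \sqrt{95748990}}{10} \approx 978.51 i$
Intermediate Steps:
$H{\left(n \right)} = 2 + n$
$x{\left(B \right)} = \frac{20}{B}$
$u{\left(j,s \right)} = \frac{21}{10}$ ($u{\left(j,s \right)} = \frac{1}{20 \frac{1}{\left(-6\right) \left(-1 - 6\right)}} = \frac{1}{20 \frac{1}{\left(-6\right) \left(-7\right)}} = \frac{1}{20 \cdot \frac{1}{42}} = \frac{1}{\frac{10}{21}} = \frac{21}{10}$)
$\sqrt{u{\left(280,2038 \right)} - \left(956968 + G{\left(524 \right)}\right)} = \sqrt{\frac{21}{10} - 957492} = \sqrt{- \frac{9574899}{10}} = \frac{i \sqrt{95748990}}{10}$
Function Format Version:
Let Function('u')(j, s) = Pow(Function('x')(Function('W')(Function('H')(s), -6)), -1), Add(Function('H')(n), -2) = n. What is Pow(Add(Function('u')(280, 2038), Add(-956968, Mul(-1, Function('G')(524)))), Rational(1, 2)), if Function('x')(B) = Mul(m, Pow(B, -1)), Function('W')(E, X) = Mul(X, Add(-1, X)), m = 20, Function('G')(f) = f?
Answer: Mul(Rational(1, 10), I, Pow(95748990, Rational(1, 2))) ≈ Mul(978.51, I)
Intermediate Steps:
Function('H')(n) = Add(2, n)
Function('x')(B) = Mul(20, Pow(B, -1))
Function('u')(j, s) = Rational(21, 10) (Function('u')(j, s) = Pow(Mul(20, Pow(Mul(-6, Add(-1, -6)), -1)), -1) = Pow(Mul(20, Pow(Mul(-6, -7), -1)), -1) = Pow(Mul(20, Pow(42, -1)), -1) = Pow(Mul(20, Rational(1, 42)), -1) = Pow(Rational(10, 21), -1) = Rational(21, 10))
Pow(Add(Function('u')(280, 2038), Add(-956968, Mul(-1, Function('G')(524)))), Rational(1, 2)) = Pow(Add(Rational(21, 10), Add(-956968, Mul(-1, 524))), Rational(1, 2)) = Pow(Add(Rational(21, 10), Add(-956968, -524)), Rational(1, 2)) = Pow(Add(Rational(21, 10), -957492), Rational(1, 2)) = Pow(Rational(-9574899, 10), Rational(1, 2)) = Mul(Rational(1, 10), I, Pow(95748990, Rational(1, 2)))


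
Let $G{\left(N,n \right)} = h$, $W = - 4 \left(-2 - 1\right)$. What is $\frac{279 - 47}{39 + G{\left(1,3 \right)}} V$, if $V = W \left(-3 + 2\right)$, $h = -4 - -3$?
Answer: $- \frac{1392}{19} \approx -73.263$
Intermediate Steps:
$W = 12$ ($W = \left(-4\right) \left(-3\right) = 12$)
$h = -1$ ($h = -4 + 3 = -1$)
$V = -12$ ($V = 12 \left(-3 + 2\right) = 12 \left(-1\right) = -12$)
$G{\left(N,n \right)} = -1$
$\frac{279 - 47}{39 + G{\left(1,3 \right)}} V = \frac{279 - 47}{39 - 1} \left(-12\right) = \frac{232}{38} \left(-12\right) = 232 \cdot \frac{1}{38} \left(-12\right) = \frac{116}{19} \left(-12\right) = - \frac{1392}{19}$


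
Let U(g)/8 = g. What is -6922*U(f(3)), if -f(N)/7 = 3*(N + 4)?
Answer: 8140272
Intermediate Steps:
f(N) = -84 - 21*N (f(N) = -21*(N + 4) = -21*(4 + N) = -7*(12 + 3*N) = -84 - 21*N)
U(g) = 8*g
-6922*U(f(3)) = -55376*(-84 - 21*3) = -55376*(-84 - 63) = -55376*(-147) = -6922*(-1176) = 8140272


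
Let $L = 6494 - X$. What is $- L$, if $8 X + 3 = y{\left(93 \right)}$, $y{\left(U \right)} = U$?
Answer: $- \frac{25931}{4} \approx -6482.8$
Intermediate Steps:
$X = \frac{45}{4}$ ($X = - \frac{3}{8} + \frac{1}{8} \cdot 93 = - \frac{3}{8} + \frac{93}{8} = \frac{45}{4} \approx 11.25$)
$L = \frac{25931}{4}$ ($L = 6494 - \frac{45}{4} = \frac{25931}{4} \approx 6482.8$)
$- L = \left(-1\right) \frac{25931}{4} = - \frac{25931}{4}$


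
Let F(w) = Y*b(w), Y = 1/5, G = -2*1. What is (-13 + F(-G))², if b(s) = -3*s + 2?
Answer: 4761/25 ≈ 190.44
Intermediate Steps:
G = -2
Y = ⅕ ≈ 0.20000
b(s) = 2 - 3*s
F(w) = ⅖ - 3*w/5 (F(w) = (2 - 3*w)/5 = ⅖ - 3*w/5)
(-13 + F(-G))² = (-13 + (⅖ - (-3)*(-2)/5))² = (-13 + (⅖ - ⅗*2))² = (-13 + (⅖ - 6/5))² = (-13 - ⅘)² = (-69/5)² = 4761/25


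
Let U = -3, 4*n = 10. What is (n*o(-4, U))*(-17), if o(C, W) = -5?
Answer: 425/2 ≈ 212.50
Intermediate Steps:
n = 5/2 (n = (¼)*10 = 5/2 ≈ 2.5000)
(n*o(-4, U))*(-17) = ((5/2)*(-5))*(-17) = -25/2*(-17) = 425/2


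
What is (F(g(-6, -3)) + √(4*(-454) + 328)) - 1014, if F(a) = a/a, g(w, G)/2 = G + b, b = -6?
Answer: -1013 + 4*I*√93 ≈ -1013.0 + 38.575*I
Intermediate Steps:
g(w, G) = -12 + 2*G (g(w, G) = 2*(G - 6) = 2*(-6 + G) = -12 + 2*G)
F(a) = 1
(F(g(-6, -3)) + √(4*(-454) + 328)) - 1014 = (1 + √(4*(-454) + 328)) - 1014 = (1 + √(-1816 + 328)) - 1014 = (1 + √(-1488)) - 1014 = (1 + 4*I*√93) - 1014 = -1013 + 4*I*√93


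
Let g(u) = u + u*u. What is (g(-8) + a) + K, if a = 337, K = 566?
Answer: 959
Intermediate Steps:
g(u) = u + u**2
(g(-8) + a) + K = (-8*(1 - 8) + 337) + 566 = (-8*(-7) + 337) + 566 = (56 + 337) + 566 = 393 + 566 = 959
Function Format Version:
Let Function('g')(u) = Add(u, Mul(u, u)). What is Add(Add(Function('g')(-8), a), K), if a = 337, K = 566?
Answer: 959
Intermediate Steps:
Function('g')(u) = Add(u, Pow(u, 2))
Add(Add(Function('g')(-8), a), K) = Add(Add(Mul(-8, Add(1, -8)), 337), 566) = Add(Add(Mul(-8, -7), 337), 566) = Add(Add(56, 337), 566) = Add(393, 566) = 959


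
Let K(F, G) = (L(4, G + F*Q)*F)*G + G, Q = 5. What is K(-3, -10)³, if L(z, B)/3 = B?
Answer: -11543176000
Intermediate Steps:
L(z, B) = 3*B
K(F, G) = G + F*G*(3*G + 15*F) (K(F, G) = ((3*(G + F*5))*F)*G + G = ((3*(G + 5*F))*F)*G + G = ((3*G + 15*F)*F)*G + G = (F*(3*G + 15*F))*G + G = F*G*(3*G + 15*F) + G = G + F*G*(3*G + 15*F))
K(-3, -10)³ = (-10*(1 + 3*(-3)*(-10 + 5*(-3))))³ = (-10*(1 + 3*(-3)*(-10 - 15)))³ = (-10*(1 + 3*(-3)*(-25)))³ = (-10*(1 + 225))³ = (-10*226)³ = (-2260)³ = -11543176000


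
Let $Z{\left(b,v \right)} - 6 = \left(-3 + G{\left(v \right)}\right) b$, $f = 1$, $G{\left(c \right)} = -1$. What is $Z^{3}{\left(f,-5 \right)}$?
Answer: $8$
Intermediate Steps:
$Z{\left(b,v \right)} = 6 - 4 b$ ($Z{\left(b,v \right)} = 6 + \left(-3 - 1\right) b = 6 - 4 b$)
$Z^{3}{\left(f,-5 \right)} = \left(6 - 4\right)^{3} = 2^{3} = 8$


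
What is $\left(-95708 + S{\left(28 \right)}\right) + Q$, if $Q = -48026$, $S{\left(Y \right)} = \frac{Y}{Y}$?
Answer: $-143733$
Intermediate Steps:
$S{\left(Y \right)} = 1$
$\left(-95708 + S{\left(28 \right)}\right) + Q = \left(-95708 + 1\right) - 48026 = -95707 - 48026 = -143733$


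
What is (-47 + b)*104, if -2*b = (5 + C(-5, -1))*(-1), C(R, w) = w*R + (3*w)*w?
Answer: -4212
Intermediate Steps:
C(R, w) = 3*w**2 + R*w (C(R, w) = R*w + 3*w**2 = 3*w**2 + R*w)
b = 13/2 (b = -(5 - (-5 + 3*(-1)))*(-1)/2 = -(5 - (-5 - 3))*(-1)/2 = -(5 - 1*(-8))*(-1)/2 = -(5 + 8)*(-1)/2 = -13*(-1)/2 = -1/2*(-13) = 13/2 ≈ 6.5000)
(-47 + b)*104 = (-47 + 13/2)*104 = -81/2*104 = -4212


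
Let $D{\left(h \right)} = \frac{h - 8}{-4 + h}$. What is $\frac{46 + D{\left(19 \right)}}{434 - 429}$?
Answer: $\frac{701}{75} \approx 9.3467$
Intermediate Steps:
$D{\left(h \right)} = \frac{-8 + h}{-4 + h}$
$\frac{46 + D{\left(19 \right)}}{434 - 429} = \frac{46 + \frac{-8 + 19}{-4 + 19}}{434 - 429} = \frac{46 + \frac{1}{15} \cdot 11}{5} = \left(46 + \frac{1}{15} \cdot 11\right) \frac{1}{5} = \left(46 + \frac{11}{15}\right) \frac{1}{5} = \frac{701}{15} \cdot \frac{1}{5} = \frac{701}{75}$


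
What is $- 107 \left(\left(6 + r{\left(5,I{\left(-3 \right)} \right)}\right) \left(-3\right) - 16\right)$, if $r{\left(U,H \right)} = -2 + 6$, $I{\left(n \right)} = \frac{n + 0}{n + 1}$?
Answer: $4922$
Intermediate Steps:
$I{\left(n \right)} = \frac{n}{1 + n}$
$r{\left(U,H \right)} = 4$
$- 107 \left(\left(6 + r{\left(5,I{\left(-3 \right)} \right)}\right) \left(-3\right) - 16\right) = - 107 \left(\left(6 + 4\right) \left(-3\right) - 16\right) = - 107 \left(10 \left(-3\right) - 16\right) = - 107 \left(-30 - 16\right) = \left(-107\right) \left(-46\right) = 4922$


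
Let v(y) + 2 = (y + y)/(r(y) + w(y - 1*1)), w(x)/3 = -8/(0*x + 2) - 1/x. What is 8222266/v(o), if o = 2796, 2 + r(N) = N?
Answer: 31966883423371/39133 ≈ 8.1688e+8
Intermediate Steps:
r(N) = -2 + N
w(x) = -12 - 3/x (w(x) = 3*(-8/(0*x + 2) - 1/x) = 3*(-8/(0 + 2) - 1/x) = 3*(-8/2 - 1/x) = 3*(-8*½ - 1/x) = 3*(-4 - 1/x) = -12 - 3/x)
v(y) = -2 + 2*y/(-14 + y - 3/(-1 + y)) (v(y) = -2 + (y + y)/((-2 + y) + (-12 - 3/(y - 1*1))) = -2 + (2*y)/((-2 + y) + (-12 - 3/(y - 1))) = -2 + (2*y)/((-2 + y) + (-12 - 3/(-1 + y))) = -2 + (2*y)/(-14 + y - 3/(-1 + y)) = -2 + 2*y/(-14 + y - 3/(-1 + y)))
8222266/v(o) = 8222266/((2*(11 - 14*2796)/(3 + (-1 + 2796)*(14 - 1*2796)))) = 8222266/((2*(11 - 39144)/(3 + 2795*(14 - 2796)))) = 8222266/((2*(-39133)/(3 + 2795*(-2782)))) = 8222266/((2*(-39133)/(3 - 7775690))) = 8222266/((2*(-39133)/(-7775687))) = 8222266/((2*(-1/7775687)*(-39133))) = 8222266/(78266/7775687) = 8222266*(7775687/78266) = 31966883423371/39133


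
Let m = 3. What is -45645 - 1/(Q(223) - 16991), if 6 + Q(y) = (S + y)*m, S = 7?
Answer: -744333014/16307 ≈ -45645.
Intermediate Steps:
Q(y) = 15 + 3*y (Q(y) = -6 + (7 + y)*3 = -6 + (21 + 3*y) = 15 + 3*y)
-45645 - 1/(Q(223) - 16991) = -45645 - 1/((15 + 3*223) - 16991) = -45645 - 1/((15 + 669) - 16991) = -45645 - 1/(684 - 16991) = -45645 - 1/(-16307) = -45645 - 1*(-1/16307) = -45645 + 1/16307 = -744333014/16307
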